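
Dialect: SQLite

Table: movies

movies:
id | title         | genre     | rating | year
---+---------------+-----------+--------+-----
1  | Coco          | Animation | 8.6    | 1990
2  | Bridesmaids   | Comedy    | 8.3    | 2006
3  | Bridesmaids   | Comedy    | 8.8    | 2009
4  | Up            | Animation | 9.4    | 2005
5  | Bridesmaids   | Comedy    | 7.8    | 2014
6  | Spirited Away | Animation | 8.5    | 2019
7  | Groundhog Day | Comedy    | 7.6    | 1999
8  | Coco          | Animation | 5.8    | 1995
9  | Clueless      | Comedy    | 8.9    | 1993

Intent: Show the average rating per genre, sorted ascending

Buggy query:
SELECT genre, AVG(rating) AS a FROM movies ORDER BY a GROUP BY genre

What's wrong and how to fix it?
Bug: ORDER BY appears before GROUP BY; SQL clause order requires GROUP BY first

Fix: Move ORDER BY to the end, after GROUP BY

Corrected query:
SELECT genre, AVG(rating) AS a FROM movies GROUP BY genre ORDER BY a

Result:
genre     | a    
----------+------
Animation | 8.075
Comedy    | 8.28 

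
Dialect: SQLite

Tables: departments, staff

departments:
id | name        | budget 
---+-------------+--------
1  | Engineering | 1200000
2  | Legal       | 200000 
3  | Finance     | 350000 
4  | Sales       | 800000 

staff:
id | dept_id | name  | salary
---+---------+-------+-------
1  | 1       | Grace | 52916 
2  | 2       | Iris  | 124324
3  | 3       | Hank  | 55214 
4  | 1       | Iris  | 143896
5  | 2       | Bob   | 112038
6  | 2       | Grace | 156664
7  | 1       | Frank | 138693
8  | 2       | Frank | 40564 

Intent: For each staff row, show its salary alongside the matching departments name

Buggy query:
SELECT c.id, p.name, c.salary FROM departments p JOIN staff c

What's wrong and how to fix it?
Bug: Missing join condition: each staff row is matched to all departments rows instead of just its own

Fix: Specify the join condition linking the foreign key to the parent id

Corrected query:
SELECT c.id, p.name, c.salary FROM departments p JOIN staff c ON c.dept_id = p.id

Result:
id | name        | salary
---+-------------+-------
1  | Engineering | 52916 
2  | Legal       | 124324
3  | Finance     | 55214 
4  | Engineering | 143896
5  | Legal       | 112038
6  | Legal       | 156664
7  | Engineering | 138693
8  | Legal       | 40564 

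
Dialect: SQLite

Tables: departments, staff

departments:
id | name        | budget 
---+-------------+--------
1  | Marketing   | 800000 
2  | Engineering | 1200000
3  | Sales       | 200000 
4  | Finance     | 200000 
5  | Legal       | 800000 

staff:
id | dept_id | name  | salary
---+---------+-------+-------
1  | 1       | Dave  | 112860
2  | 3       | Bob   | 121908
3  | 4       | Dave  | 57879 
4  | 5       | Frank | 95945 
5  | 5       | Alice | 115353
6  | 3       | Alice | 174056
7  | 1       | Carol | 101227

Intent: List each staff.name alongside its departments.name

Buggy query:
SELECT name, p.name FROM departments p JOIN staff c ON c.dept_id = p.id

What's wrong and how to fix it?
Bug: 'name' exists in both joined tables, so the database can't tell which one is meant

Fix: Qualify the column with its table alias (c.name)

Corrected query:
SELECT c.name, p.name FROM departments p JOIN staff c ON c.dept_id = p.id

Result:
name  | name     
------+----------
Dave  | Marketing
Bob   | Sales    
Dave  | Finance  
Frank | Legal    
Alice | Legal    
Alice | Sales    
Carol | Marketing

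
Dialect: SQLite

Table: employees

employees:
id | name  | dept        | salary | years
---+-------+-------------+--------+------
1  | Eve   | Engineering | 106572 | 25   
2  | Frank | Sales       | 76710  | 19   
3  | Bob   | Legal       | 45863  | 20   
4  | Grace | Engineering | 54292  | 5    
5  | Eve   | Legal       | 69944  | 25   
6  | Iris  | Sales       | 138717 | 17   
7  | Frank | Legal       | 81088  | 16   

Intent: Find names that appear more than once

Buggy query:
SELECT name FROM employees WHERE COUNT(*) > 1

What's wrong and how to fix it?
Bug: COUNT(*) is an aggregate and cannot be used in WHERE

Fix: GROUP BY name, then filter groups with HAVING COUNT(*) > 1

Corrected query:
SELECT name FROM employees GROUP BY name HAVING COUNT(*) > 1

Result:
name 
-----
Eve  
Frank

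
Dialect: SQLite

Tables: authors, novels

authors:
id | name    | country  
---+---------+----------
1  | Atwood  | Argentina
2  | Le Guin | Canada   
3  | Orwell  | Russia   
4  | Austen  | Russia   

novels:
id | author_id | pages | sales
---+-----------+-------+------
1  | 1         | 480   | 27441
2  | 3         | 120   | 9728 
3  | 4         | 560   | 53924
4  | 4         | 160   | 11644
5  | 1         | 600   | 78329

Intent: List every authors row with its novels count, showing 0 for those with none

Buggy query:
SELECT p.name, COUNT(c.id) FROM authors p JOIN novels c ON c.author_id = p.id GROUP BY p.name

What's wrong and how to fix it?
Bug: INNER JOIN drops authors rows that have no matching novels rows

Fix: Switch to LEFT JOIN to retain unmatched parent rows

Corrected query:
SELECT p.name, COUNT(c.id) FROM authors p LEFT JOIN novels c ON c.author_id = p.id GROUP BY p.name

Result:
name    | COUNT(c.id)
--------+------------
Atwood  | 2          
Austen  | 2          
Le Guin | 0          
Orwell  | 1          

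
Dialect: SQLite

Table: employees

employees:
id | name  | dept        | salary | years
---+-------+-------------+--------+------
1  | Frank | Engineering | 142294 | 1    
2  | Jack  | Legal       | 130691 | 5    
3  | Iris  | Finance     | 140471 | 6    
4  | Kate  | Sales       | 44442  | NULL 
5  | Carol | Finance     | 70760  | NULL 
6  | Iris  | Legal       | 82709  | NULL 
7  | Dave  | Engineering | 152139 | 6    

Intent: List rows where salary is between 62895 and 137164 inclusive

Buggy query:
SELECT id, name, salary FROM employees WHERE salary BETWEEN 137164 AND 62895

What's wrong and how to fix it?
Bug: The bounds are reversed; BETWEEN a AND b requires a <= b to match anything

Fix: Write BETWEEN 62895 AND 137164

Corrected query:
SELECT id, name, salary FROM employees WHERE salary BETWEEN 62895 AND 137164

Result:
id | name  | salary
---+-------+-------
2  | Jack  | 130691
5  | Carol | 70760 
6  | Iris  | 82709 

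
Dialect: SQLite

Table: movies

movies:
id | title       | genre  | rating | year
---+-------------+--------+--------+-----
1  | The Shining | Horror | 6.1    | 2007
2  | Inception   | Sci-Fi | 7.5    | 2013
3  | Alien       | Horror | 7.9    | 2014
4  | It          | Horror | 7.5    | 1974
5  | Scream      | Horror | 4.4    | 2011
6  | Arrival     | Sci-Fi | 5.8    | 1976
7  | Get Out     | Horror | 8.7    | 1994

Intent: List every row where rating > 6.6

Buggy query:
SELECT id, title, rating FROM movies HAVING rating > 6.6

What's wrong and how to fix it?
Bug: This is a non-aggregate query (no GROUP BY, no aggregates), so in SQLite the HAVING clause is invalid here; a row-level condition belongs in WHERE

Fix: Use WHERE for row-level filtering

Corrected query:
SELECT id, title, rating FROM movies WHERE rating > 6.6

Result:
id | title     | rating
---+-----------+-------
2  | Inception | 7.5   
3  | Alien     | 7.9   
4  | It        | 7.5   
7  | Get Out   | 8.7   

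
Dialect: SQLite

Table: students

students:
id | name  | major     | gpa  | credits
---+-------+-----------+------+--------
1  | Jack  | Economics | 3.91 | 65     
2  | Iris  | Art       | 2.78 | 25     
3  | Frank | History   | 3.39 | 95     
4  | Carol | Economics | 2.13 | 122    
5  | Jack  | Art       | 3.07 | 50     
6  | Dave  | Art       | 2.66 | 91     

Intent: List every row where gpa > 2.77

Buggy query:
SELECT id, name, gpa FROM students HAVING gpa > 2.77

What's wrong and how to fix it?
Bug: This is a non-aggregate query (no GROUP BY, no aggregates), so in SQLite the HAVING clause is invalid here; a row-level condition belongs in WHERE

Fix: Use WHERE for row-level filtering

Corrected query:
SELECT id, name, gpa FROM students WHERE gpa > 2.77

Result:
id | name  | gpa 
---+-------+-----
1  | Jack  | 3.91
2  | Iris  | 2.78
3  | Frank | 3.39
5  | Jack  | 3.07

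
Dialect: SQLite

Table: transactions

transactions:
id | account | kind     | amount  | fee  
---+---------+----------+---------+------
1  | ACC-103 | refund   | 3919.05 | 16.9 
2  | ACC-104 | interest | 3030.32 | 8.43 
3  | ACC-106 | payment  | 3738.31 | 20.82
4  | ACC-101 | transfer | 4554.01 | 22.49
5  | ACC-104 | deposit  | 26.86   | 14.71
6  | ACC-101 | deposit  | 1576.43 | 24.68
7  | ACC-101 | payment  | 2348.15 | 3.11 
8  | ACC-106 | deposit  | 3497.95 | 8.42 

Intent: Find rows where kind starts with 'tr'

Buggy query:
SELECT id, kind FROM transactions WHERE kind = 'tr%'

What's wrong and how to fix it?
Bug: '=' compares the literal string including the % character; pattern matching needs LIKE

Fix: Use LIKE for wildcard pattern matching

Corrected query:
SELECT id, kind FROM transactions WHERE kind LIKE 'tr%'

Result:
id | kind    
---+---------
4  | transfer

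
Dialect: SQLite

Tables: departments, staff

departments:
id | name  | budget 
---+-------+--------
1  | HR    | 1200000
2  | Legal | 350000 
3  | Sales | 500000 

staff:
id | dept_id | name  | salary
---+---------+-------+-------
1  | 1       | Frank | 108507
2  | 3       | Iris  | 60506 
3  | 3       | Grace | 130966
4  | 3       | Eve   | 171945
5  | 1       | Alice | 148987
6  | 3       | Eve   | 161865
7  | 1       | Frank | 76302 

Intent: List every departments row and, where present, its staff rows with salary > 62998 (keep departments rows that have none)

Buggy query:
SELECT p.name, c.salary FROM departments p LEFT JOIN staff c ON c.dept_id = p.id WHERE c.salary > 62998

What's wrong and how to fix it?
Bug: A WHERE condition on the right-hand table after LEFT JOIN drops unmatched parents

Fix: Put 'c.salary > 62998' in the JOIN's ON clause instead of WHERE

Corrected query:
SELECT p.name, c.salary FROM departments p LEFT JOIN staff c ON c.dept_id = p.id AND c.salary > 62998

Result:
name  | salary
------+-------
HR    | 76302 
HR    | 108507
HR    | 148987
Legal | NULL  
Sales | 130966
Sales | 161865
Sales | 171945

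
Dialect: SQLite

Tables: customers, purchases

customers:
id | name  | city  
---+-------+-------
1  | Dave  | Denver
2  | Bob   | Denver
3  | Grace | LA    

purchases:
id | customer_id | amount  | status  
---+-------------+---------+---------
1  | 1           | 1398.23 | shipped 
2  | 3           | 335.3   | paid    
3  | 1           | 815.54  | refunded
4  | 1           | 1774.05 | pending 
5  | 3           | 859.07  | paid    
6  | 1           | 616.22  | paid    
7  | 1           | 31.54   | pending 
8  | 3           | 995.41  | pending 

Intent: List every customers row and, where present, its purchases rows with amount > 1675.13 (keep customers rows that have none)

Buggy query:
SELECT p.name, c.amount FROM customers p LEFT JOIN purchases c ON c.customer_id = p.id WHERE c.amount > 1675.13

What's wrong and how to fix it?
Bug: A WHERE condition on the right-hand table after LEFT JOIN drops unmatched parents

Fix: Put 'c.amount > 1675.13' in the JOIN's ON clause instead of WHERE

Corrected query:
SELECT p.name, c.amount FROM customers p LEFT JOIN purchases c ON c.customer_id = p.id AND c.amount > 1675.13

Result:
name  | amount 
------+--------
Dave  | 1774.05
Bob   | NULL   
Grace | NULL   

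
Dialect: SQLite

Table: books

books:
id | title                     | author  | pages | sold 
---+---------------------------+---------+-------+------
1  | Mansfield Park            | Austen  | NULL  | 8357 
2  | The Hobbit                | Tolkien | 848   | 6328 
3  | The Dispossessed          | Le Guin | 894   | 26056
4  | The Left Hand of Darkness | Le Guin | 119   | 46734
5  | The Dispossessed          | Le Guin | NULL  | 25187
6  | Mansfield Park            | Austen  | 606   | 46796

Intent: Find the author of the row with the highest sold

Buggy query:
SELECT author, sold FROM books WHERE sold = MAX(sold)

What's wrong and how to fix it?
Bug: WHERE is evaluated per row; an aggregate over the whole table isn't defined there

Fix: Use a subquery: WHERE sold = (SELECT MAX(sold) FROM books)

Corrected query:
SELECT author, sold FROM books WHERE sold = (SELECT MAX(sold) FROM books)

Result:
author | sold 
-------+------
Austen | 46796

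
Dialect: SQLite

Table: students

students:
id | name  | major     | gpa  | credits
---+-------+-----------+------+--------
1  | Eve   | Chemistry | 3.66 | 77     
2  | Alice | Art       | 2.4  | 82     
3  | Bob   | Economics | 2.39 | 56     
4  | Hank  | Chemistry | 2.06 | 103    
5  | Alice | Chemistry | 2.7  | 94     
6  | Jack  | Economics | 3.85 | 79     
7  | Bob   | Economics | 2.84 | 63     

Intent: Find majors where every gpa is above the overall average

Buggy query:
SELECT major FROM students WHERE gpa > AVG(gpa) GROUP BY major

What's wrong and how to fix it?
Bug: AVG() is an aggregate; it can't sit directly in WHERE

Fix: Use a subquery for AVG and a HAVING MIN(...) filter so the condition holds for every row in the group

Corrected query:
SELECT major FROM students GROUP BY major HAVING MIN(gpa) > (SELECT AVG(gpa) FROM students)

Result:
(no rows)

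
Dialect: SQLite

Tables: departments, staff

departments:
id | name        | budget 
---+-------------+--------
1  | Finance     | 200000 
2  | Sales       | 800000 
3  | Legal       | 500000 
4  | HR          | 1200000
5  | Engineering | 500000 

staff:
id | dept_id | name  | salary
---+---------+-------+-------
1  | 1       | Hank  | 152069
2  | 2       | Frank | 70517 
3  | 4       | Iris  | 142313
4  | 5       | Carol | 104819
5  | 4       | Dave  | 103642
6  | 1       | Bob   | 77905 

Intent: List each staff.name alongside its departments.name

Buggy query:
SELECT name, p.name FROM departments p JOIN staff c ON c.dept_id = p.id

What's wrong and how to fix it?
Bug: Both tables have a 'name' column; the unqualified reference is ambiguous

Fix: Qualify the column with its table alias (c.name)

Corrected query:
SELECT c.name, p.name FROM departments p JOIN staff c ON c.dept_id = p.id

Result:
name  | name       
------+------------
Hank  | Finance    
Frank | Sales      
Iris  | HR         
Carol | Engineering
Dave  | HR         
Bob   | Finance    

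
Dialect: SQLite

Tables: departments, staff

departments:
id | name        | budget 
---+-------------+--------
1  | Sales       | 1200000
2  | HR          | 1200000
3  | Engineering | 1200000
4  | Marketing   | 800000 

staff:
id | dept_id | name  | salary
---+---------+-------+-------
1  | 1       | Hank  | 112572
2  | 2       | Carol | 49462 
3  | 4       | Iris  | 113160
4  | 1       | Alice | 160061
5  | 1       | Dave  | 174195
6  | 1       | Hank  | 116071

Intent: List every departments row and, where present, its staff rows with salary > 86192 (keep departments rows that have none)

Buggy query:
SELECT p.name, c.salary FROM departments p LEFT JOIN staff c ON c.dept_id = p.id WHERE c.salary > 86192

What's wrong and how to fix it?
Bug: A WHERE condition on the right-hand table after LEFT JOIN drops unmatched parents

Fix: Put 'c.salary > 86192' in the JOIN's ON clause instead of WHERE

Corrected query:
SELECT p.name, c.salary FROM departments p LEFT JOIN staff c ON c.dept_id = p.id AND c.salary > 86192

Result:
name        | salary
------------+-------
Sales       | 112572
Sales       | 116071
Sales       | 160061
Sales       | 174195
HR          | NULL  
Engineering | NULL  
Marketing   | 113160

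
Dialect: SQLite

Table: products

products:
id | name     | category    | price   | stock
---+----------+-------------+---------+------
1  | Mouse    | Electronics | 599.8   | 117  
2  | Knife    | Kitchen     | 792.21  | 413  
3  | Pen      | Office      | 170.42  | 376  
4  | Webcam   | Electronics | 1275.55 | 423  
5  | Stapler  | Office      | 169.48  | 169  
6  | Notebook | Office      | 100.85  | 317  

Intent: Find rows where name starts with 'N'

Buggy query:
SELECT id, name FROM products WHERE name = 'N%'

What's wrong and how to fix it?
Bug: Wildcards only work with LIKE; '=' treats '%' as a literal character

Fix: Use LIKE for wildcard pattern matching

Corrected query:
SELECT id, name FROM products WHERE name LIKE 'N%'

Result:
id | name    
---+---------
6  | Notebook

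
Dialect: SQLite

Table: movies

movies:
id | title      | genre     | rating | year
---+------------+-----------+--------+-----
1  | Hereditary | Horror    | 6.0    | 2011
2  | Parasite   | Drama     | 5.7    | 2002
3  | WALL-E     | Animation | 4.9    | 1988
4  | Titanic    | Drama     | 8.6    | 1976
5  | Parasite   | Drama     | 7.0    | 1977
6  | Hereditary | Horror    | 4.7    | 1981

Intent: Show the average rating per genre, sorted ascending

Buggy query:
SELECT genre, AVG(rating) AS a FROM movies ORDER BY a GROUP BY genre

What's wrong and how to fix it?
Bug: ORDER BY appears before GROUP BY; SQL clause order requires GROUP BY first

Fix: Move ORDER BY to the end, after GROUP BY

Corrected query:
SELECT genre, AVG(rating) AS a FROM movies GROUP BY genre ORDER BY a

Result:
genre     | a   
----------+-----
Animation | 4.9 
Horror    | 5.35
Drama     | 7.1 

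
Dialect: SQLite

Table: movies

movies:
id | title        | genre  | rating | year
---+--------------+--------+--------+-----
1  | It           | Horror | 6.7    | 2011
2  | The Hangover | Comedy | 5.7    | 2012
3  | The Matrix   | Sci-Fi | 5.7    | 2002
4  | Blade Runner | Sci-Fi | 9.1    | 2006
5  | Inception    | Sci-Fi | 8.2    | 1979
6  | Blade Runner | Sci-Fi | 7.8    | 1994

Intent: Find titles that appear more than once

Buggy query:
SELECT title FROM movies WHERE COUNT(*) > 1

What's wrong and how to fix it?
Bug: COUNT(*) is an aggregate and cannot be used in WHERE

Fix: Group first, then use HAVING for the count condition

Corrected query:
SELECT title FROM movies GROUP BY title HAVING COUNT(*) > 1

Result:
title       
------------
Blade Runner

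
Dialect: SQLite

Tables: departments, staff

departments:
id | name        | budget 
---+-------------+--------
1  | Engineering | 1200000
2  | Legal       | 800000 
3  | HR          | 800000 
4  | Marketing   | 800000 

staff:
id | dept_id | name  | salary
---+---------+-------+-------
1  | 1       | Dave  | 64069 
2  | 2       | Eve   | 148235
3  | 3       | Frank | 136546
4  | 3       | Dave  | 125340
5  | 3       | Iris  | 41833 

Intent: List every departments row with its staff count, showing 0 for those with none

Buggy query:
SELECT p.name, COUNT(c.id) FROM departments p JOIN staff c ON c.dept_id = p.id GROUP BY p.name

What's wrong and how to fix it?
Bug: INNER JOIN drops departments rows that have no matching staff rows

Fix: Use LEFT JOIN so parents without children still appear (COUNT(c.id) gives 0)

Corrected query:
SELECT p.name, COUNT(c.id) FROM departments p LEFT JOIN staff c ON c.dept_id = p.id GROUP BY p.name

Result:
name        | COUNT(c.id)
------------+------------
Engineering | 1          
HR          | 3          
Legal       | 1          
Marketing   | 0          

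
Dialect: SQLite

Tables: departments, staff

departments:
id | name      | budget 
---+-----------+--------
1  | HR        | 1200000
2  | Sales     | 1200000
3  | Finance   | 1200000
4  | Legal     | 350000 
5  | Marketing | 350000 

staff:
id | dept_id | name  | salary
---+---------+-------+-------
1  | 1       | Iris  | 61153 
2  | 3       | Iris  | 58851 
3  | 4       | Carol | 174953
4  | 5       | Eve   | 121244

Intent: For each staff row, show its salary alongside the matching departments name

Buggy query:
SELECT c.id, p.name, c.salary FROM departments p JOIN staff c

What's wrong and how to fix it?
Bug: Missing join condition: each staff row is matched to all departments rows instead of just its own

Fix: Add ON c.dept_id = p.id to the JOIN

Corrected query:
SELECT c.id, p.name, c.salary FROM departments p JOIN staff c ON c.dept_id = p.id

Result:
id | name      | salary
---+-----------+-------
1  | HR        | 61153 
2  | Finance   | 58851 
3  | Legal     | 174953
4  | Marketing | 121244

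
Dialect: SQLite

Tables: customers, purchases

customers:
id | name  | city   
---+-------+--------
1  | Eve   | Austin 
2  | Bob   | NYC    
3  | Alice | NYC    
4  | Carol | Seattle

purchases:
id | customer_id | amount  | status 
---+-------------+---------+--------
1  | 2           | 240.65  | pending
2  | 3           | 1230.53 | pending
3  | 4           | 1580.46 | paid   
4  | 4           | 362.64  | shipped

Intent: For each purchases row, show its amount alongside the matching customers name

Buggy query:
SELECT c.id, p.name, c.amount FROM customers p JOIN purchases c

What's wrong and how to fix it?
Bug: JOIN with no ON clause produces a cartesian product; every purchases row pairs with every customers row

Fix: Add ON c.customer_id = p.id to the JOIN

Corrected query:
SELECT c.id, p.name, c.amount FROM customers p JOIN purchases c ON c.customer_id = p.id

Result:
id | name  | amount 
---+-------+--------
1  | Bob   | 240.65 
2  | Alice | 1230.53
3  | Carol | 1580.46
4  | Carol | 362.64 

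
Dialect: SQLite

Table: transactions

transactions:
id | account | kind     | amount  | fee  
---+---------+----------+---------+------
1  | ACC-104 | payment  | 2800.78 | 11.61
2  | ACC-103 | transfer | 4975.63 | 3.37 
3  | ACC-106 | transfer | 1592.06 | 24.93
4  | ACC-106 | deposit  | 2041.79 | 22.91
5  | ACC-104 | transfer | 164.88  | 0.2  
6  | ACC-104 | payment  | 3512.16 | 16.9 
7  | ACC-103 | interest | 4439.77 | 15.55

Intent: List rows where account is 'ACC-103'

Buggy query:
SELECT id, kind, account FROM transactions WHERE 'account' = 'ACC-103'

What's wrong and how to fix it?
Bug: Single quotes denote string literals in SQL; the column name is being compared as a constant string

Fix: Remove the quotes around the column name (or use double quotes for an identifier)

Corrected query:
SELECT id, kind, account FROM transactions WHERE account = 'ACC-103'

Result:
id | kind     | account
---+----------+--------
2  | transfer | ACC-103
7  | interest | ACC-103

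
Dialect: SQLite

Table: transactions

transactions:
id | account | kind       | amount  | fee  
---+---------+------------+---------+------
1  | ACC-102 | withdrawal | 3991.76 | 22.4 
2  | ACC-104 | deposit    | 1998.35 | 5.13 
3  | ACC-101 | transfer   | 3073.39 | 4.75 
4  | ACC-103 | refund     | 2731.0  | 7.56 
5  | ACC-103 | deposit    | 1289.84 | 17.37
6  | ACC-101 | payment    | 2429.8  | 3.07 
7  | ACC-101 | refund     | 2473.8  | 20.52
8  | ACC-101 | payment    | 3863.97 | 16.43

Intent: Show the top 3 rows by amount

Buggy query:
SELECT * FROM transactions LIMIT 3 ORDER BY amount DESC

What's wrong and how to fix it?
Bug: ORDER BY cannot follow LIMIT; LIMIT is the final clause

Fix: Sort with ORDER BY, then apply LIMIT

Corrected query:
SELECT * FROM transactions ORDER BY amount DESC LIMIT 3

Result:
id | account | kind       | amount  | fee  
---+---------+------------+---------+------
1  | ACC-102 | withdrawal | 3991.76 | 22.4 
8  | ACC-101 | payment    | 3863.97 | 16.43
3  | ACC-101 | transfer   | 3073.39 | 4.75 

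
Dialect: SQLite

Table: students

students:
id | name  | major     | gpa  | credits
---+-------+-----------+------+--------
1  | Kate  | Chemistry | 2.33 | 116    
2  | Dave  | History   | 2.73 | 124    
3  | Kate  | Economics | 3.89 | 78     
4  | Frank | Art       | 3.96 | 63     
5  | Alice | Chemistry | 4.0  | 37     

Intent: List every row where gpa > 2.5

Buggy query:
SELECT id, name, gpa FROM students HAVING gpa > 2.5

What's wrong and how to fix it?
Bug: This is a non-aggregate query (no GROUP BY, no aggregates), so in SQLite the HAVING clause is invalid here; a row-level condition belongs in WHERE

Fix: Use WHERE for row-level filtering

Corrected query:
SELECT id, name, gpa FROM students WHERE gpa > 2.5

Result:
id | name  | gpa 
---+-------+-----
2  | Dave  | 2.73
3  | Kate  | 3.89
4  | Frank | 3.96
5  | Alice | 4   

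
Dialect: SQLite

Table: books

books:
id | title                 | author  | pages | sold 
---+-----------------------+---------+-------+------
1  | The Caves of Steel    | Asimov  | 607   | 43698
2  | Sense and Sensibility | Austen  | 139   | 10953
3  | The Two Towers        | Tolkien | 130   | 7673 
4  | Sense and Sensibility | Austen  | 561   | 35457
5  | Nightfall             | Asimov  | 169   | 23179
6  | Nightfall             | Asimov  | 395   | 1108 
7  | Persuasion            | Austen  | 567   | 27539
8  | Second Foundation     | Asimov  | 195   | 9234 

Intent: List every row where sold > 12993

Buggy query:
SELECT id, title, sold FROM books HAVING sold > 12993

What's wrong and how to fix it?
Bug: This is a non-aggregate query (no GROUP BY, no aggregates), so in SQLite the HAVING clause is invalid here; a row-level condition belongs in WHERE

Fix: Replace HAVING with WHERE since the condition applies to individual rows

Corrected query:
SELECT id, title, sold FROM books WHERE sold > 12993

Result:
id | title                 | sold 
---+-----------------------+------
1  | The Caves of Steel    | 43698
4  | Sense and Sensibility | 35457
5  | Nightfall             | 23179
7  | Persuasion            | 27539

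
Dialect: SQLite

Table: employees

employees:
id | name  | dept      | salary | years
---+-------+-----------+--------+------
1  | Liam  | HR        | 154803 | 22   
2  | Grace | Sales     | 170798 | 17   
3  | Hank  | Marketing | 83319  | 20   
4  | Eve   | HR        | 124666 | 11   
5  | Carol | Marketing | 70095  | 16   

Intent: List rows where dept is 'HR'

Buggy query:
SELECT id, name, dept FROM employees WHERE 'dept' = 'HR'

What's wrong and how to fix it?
Bug: 'dept' in single quotes is a string literal, not the column; the comparison is literal-vs-literal and never true

Fix: Remove the quotes around the column name (or use double quotes for an identifier)

Corrected query:
SELECT id, name, dept FROM employees WHERE dept = 'HR'

Result:
id | name | dept
---+------+-----
1  | Liam | HR  
4  | Eve  | HR  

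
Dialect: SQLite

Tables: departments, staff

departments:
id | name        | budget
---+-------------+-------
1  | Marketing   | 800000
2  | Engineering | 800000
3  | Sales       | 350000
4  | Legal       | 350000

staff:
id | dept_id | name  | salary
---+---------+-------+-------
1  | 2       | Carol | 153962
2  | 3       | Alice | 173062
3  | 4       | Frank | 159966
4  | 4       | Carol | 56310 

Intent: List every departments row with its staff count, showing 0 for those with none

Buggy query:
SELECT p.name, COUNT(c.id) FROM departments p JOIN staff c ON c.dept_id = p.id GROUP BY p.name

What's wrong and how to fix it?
Bug: An inner join excludes parents with zero children

Fix: Switch to LEFT JOIN to retain unmatched parent rows

Corrected query:
SELECT p.name, COUNT(c.id) FROM departments p LEFT JOIN staff c ON c.dept_id = p.id GROUP BY p.name

Result:
name        | COUNT(c.id)
------------+------------
Engineering | 1          
Legal       | 2          
Marketing   | 0          
Sales       | 1          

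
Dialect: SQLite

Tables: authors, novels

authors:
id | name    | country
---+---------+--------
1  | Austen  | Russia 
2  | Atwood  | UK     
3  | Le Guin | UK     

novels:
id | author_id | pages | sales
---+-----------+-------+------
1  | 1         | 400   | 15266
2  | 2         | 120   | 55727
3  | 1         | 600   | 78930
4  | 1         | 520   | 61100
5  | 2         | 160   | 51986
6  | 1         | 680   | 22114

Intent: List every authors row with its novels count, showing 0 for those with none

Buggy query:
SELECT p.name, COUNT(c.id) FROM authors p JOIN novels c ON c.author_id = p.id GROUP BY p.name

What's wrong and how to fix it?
Bug: INNER JOIN drops authors rows that have no matching novels rows

Fix: Switch to LEFT JOIN to retain unmatched parent rows

Corrected query:
SELECT p.name, COUNT(c.id) FROM authors p LEFT JOIN novels c ON c.author_id = p.id GROUP BY p.name

Result:
name    | COUNT(c.id)
--------+------------
Atwood  | 2          
Austen  | 4          
Le Guin | 0          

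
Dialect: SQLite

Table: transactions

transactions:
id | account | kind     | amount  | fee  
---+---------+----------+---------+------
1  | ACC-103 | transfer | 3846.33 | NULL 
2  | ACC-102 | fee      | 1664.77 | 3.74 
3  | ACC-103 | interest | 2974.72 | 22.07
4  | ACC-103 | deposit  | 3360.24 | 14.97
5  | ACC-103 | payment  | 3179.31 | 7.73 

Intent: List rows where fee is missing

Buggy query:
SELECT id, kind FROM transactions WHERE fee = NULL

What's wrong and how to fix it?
Bug: '= NULL' is always unknown in SQL three-valued logic, so no rows match

Fix: Use IS NULL to test for NULL

Corrected query:
SELECT id, kind FROM transactions WHERE fee IS NULL

Result:
id | kind    
---+---------
1  | transfer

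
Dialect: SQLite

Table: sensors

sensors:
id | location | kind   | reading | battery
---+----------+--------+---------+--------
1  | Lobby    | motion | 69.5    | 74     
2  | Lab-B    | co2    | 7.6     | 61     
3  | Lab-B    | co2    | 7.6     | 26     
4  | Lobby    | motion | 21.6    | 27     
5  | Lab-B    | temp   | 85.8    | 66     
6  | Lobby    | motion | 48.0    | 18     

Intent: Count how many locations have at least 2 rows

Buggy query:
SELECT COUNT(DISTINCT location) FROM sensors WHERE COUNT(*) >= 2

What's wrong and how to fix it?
Bug: COUNT(*) cannot appear in WHERE; the per-group count doesn't exist yet

Fix: Group first with HAVING COUNT(*) >= 2, then COUNT the resulting groups

Corrected query:
SELECT COUNT(*) FROM (SELECT location FROM sensors GROUP BY location HAVING COUNT(*) >= 2)

Result:
COUNT(*)
--------
2       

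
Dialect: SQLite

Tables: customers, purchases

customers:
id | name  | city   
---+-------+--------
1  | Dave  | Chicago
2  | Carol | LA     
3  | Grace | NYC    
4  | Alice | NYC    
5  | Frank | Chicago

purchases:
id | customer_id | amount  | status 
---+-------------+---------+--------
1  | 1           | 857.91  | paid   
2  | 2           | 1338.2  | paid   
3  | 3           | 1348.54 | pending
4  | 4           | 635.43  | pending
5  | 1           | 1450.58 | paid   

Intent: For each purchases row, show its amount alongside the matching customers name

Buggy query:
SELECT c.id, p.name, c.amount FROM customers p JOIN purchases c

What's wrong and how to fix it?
Bug: JOIN with no ON clause produces a cartesian product; every purchases row pairs with every customers row

Fix: Add ON c.customer_id = p.id to the JOIN

Corrected query:
SELECT c.id, p.name, c.amount FROM customers p JOIN purchases c ON c.customer_id = p.id

Result:
id | name  | amount 
---+-------+--------
1  | Dave  | 857.91 
2  | Carol | 1338.2 
3  | Grace | 1348.54
4  | Alice | 635.43 
5  | Dave  | 1450.58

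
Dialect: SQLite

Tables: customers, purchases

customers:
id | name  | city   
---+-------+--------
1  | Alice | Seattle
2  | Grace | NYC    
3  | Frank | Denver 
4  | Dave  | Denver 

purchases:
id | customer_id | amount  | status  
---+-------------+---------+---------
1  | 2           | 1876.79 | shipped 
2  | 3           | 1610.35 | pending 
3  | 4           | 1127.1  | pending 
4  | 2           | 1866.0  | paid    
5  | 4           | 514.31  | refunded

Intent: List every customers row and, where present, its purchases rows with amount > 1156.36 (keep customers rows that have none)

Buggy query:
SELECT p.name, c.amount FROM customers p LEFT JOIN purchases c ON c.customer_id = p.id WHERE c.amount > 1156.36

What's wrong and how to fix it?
Bug: Filtering c.amount in WHERE discards the NULL rows produced by LEFT JOIN, turning it into an inner join

Fix: Move the right-table condition into the ON clause so unmatched parents are kept

Corrected query:
SELECT p.name, c.amount FROM customers p LEFT JOIN purchases c ON c.customer_id = p.id AND c.amount > 1156.36

Result:
name  | amount 
------+--------
Alice | NULL   
Grace | 1866   
Grace | 1876.79
Frank | 1610.35
Dave  | NULL   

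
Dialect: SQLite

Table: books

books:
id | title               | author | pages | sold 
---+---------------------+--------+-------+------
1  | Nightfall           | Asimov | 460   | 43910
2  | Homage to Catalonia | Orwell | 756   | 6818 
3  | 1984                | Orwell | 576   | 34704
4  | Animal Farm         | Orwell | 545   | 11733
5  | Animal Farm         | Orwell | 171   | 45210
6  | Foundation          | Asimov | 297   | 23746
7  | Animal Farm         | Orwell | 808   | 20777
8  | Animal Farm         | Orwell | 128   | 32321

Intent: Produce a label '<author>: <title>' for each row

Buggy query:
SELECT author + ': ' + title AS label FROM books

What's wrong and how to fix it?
Bug: '+' is numeric addition; on text columns SQLite converts them to 0 instead of concatenating

Fix: Replace + with || to concatenate text

Corrected query:
SELECT author || ': ' || title AS label FROM books

Result:
label                      
---------------------------
Asimov: Nightfall          
Orwell: Homage to Catalonia
Orwell: 1984               
Orwell: Animal Farm        
Orwell: Animal Farm        
Asimov: Foundation         
Orwell: Animal Farm        
Orwell: Animal Farm        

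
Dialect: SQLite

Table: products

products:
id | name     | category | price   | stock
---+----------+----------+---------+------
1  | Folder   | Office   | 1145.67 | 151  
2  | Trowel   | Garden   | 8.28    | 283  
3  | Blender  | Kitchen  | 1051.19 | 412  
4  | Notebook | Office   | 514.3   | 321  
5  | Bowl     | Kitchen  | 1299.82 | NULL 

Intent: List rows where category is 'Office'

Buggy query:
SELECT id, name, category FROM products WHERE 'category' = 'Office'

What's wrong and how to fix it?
Bug: Single quotes denote string literals in SQL; the column name is being compared as a constant string

Fix: Reference the column as category without single quotes

Corrected query:
SELECT id, name, category FROM products WHERE category = 'Office'

Result:
id | name     | category
---+----------+---------
1  | Folder   | Office  
4  | Notebook | Office  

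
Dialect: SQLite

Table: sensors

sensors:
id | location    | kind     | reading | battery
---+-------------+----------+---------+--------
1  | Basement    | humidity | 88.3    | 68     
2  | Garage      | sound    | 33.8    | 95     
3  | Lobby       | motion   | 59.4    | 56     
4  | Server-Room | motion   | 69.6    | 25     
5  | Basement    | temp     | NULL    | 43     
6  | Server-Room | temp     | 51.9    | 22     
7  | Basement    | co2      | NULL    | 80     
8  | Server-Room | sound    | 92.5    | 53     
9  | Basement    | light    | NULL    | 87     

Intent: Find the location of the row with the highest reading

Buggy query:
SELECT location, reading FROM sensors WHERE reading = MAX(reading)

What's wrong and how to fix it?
Bug: MAX(reading) is an aggregate and cannot be used directly in WHERE

Fix: Wrap MAX in a scalar subquery so WHERE compares against a single value

Corrected query:
SELECT location, reading FROM sensors WHERE reading = (SELECT MAX(reading) FROM sensors)

Result:
location    | reading
------------+--------
Server-Room | 92.5   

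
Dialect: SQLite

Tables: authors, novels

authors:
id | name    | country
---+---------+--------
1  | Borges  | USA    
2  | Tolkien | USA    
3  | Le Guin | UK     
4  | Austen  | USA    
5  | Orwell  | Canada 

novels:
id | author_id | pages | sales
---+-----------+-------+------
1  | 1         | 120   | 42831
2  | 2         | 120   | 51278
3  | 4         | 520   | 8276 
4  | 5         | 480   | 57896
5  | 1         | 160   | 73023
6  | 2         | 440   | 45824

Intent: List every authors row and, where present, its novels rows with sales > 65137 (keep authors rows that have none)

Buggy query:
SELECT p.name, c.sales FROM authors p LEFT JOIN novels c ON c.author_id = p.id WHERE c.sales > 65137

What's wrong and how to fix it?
Bug: A WHERE condition on the right-hand table after LEFT JOIN drops unmatched parents

Fix: Move the right-table condition into the ON clause so unmatched parents are kept

Corrected query:
SELECT p.name, c.sales FROM authors p LEFT JOIN novels c ON c.author_id = p.id AND c.sales > 65137

Result:
name    | sales
--------+------
Borges  | 73023
Tolkien | NULL 
Le Guin | NULL 
Austen  | NULL 
Orwell  | NULL 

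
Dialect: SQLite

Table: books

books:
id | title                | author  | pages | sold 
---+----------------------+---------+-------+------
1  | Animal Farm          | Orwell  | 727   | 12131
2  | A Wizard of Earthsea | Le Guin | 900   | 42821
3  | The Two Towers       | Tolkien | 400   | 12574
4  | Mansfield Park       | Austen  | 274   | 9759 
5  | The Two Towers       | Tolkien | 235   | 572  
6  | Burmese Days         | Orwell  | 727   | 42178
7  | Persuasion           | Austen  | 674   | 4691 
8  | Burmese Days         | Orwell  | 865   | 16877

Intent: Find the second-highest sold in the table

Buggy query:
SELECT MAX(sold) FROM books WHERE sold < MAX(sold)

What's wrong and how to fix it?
Bug: The inner MAX is an aggregate inside WHERE, which is not allowed

Fix: Compute the overall MAX in a subquery, then take MAX of rows below it

Corrected query:
SELECT MAX(sold) FROM books WHERE sold < (SELECT MAX(sold) FROM books)

Result:
MAX(sold)
---------
42178    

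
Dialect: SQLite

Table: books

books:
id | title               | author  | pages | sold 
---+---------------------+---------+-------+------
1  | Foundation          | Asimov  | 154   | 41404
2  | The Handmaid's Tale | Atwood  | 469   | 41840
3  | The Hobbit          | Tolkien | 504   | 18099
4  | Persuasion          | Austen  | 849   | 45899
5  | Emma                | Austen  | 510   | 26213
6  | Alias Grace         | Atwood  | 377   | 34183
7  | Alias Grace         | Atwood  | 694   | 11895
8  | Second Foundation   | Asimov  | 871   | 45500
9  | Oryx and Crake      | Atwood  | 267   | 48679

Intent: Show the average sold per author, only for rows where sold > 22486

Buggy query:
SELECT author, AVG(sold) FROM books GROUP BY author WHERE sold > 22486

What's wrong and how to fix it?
Bug: Row-level WHERE must come before GROUP BY in the clause order

Fix: Place WHERE between FROM and GROUP BY

Corrected query:
SELECT author, AVG(sold) FROM books WHERE sold > 22486 GROUP BY author

Result:
author | AVG(sold)   
-------+-------------
Asimov | 43452       
Atwood | 41567.333333
Austen | 36056       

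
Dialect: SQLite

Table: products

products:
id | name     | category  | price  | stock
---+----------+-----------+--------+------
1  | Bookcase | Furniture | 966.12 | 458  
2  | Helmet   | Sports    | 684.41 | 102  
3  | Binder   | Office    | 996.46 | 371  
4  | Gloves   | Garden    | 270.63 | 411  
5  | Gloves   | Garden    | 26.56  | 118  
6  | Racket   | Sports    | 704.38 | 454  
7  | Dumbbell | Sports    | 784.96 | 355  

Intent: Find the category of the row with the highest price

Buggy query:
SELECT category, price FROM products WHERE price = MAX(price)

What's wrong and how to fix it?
Bug: MAX(price) is an aggregate and cannot be used directly in WHERE

Fix: Wrap MAX in a scalar subquery so WHERE compares against a single value

Corrected query:
SELECT category, price FROM products WHERE price = (SELECT MAX(price) FROM products)

Result:
category | price 
---------+-------
Office   | 996.46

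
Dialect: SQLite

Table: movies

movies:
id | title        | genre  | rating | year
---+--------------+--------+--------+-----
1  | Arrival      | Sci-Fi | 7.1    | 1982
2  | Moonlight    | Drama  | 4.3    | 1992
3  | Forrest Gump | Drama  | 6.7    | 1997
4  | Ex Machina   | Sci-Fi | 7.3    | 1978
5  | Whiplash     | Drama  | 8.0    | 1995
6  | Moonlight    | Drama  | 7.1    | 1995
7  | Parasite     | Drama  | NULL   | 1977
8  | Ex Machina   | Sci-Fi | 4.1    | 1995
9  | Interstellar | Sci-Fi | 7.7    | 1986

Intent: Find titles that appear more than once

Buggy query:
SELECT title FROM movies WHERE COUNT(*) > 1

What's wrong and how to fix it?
Bug: COUNT(*) is an aggregate and cannot be used in WHERE

Fix: GROUP BY title, then filter groups with HAVING COUNT(*) > 1

Corrected query:
SELECT title FROM movies GROUP BY title HAVING COUNT(*) > 1

Result:
title     
----------
Ex Machina
Moonlight 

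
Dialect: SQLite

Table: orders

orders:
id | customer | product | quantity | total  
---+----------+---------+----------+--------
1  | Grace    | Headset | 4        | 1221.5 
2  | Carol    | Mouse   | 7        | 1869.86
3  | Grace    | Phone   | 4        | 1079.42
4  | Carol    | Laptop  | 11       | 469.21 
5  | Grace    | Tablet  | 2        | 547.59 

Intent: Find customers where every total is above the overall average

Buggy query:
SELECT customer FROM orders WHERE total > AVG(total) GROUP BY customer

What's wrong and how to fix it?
Bug: WHERE evaluates per row before aggregation, so AVG() is unavailable

Fix: Compute the overall average in a scalar subquery and compare each group's MIN against it in HAVING

Corrected query:
SELECT customer FROM orders GROUP BY customer HAVING MIN(total) > (SELECT AVG(total) FROM orders)

Result:
(no rows)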